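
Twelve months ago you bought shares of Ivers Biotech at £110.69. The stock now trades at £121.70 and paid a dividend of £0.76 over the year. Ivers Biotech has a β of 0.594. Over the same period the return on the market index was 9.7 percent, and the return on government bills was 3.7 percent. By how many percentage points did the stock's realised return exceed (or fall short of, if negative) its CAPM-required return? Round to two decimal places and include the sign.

+3.37%

Realised HPR = (P1 + D1 − P0) / P0 = (121.70 + 0.76 − 110.69) / 110.69 = 11.77 / 110.69 = 10.6333%
MRP = 9.7% − 3.7% = 6.00%
CAPM required = R_f + β·MRP = 3.7% + 0.594 × 6.0% = 7.2640%
α = realised − required = 10.6333% − 7.2640% = +3.37%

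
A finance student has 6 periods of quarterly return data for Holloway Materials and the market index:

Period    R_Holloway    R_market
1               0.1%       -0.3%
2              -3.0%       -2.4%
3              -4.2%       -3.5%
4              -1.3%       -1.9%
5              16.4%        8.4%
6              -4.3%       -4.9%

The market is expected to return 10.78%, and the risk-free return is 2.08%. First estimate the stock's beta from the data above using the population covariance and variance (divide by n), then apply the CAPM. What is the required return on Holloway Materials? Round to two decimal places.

Mean R_i = (0.1 − 3.0 − 4.2 − 1.3 + 16.4 − 4.3) / 6 = 0.6167%
Mean R_m = (-0.3 − 2.4 − 3.5 − 1.9 + 8.4 − 4.9) / 6 = -0.7667%
Σ(R_i − R̄_i)(R_m − R̄_m) = 186.0067  ⇒  Cov = 186.0067 / 6 = 31.0011
Σ(R_m − R̄_m)² = 112.7533  ⇒  Var(R_m) = 112.7533 / 6 = 18.7922
β = Cov / Var(R_m) = 31.0011 / 18.7922 = 1.6497
MRP = 10.78% − 2.08% = 8.70%
E(R) = R_f + β × MRP = 2.08% + 1.6497 × 8.70% = 16.43%

16.43%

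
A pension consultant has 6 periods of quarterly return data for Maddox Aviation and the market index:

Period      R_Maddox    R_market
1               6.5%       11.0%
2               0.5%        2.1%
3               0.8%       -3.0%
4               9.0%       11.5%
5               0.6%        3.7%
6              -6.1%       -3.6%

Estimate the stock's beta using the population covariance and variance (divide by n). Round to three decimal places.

0.731

Mean R_i = (6.5 + 0.5 + 0.8 + 9.0 + 0.6 − 6.1) / 6 = 1.8833%
Mean R_m = (11.0 + 2.1 − 3.0 + 11.5 + 3.7 − 3.6) / 6 = 3.6167%
Σ(R_i − R̄_i)(R_m − R̄_m) = 156.9617  ⇒  Cov = 156.9617 / 6 = 26.1603
Σ(R_m − R̄_m)² = 214.8283  ⇒  Var(R_m) = 214.8283 / 6 = 35.8047
β = Cov / Var(R_m) = 26.1603 / 35.8047 = 0.7306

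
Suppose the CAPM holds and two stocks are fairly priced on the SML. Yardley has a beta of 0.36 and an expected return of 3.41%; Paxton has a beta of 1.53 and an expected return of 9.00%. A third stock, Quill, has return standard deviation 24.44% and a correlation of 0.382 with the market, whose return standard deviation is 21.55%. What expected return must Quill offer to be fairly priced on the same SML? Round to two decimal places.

3.76%

MRP = (9.00% − 3.41%) / (1.53 − 0.36) = 4.7778%
R_f = 3.41% − 0.36 × 4.7778% = 1.6900%
β_Quill = ρ·σ_i/σ_m = 0.382 × 24.44 / 21.55 = 0.4332
E(R_Quill) = R_f + β × MRP = 1.6900% + 0.4332 × 4.7778% = 3.76%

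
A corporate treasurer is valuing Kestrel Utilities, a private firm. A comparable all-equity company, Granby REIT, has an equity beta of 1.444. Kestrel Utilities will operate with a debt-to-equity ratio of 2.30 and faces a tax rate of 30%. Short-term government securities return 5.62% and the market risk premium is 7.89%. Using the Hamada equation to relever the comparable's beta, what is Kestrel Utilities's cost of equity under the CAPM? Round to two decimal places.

35.36%

β_L = β_U × [1 + (1 − t)(D/E)] = 1.444 × [1 + (1 − 0.30) × 2.30]
    = 1.444 × [1 + 0.70 × 2.30] = 1.444 × 2.6100 = 3.7688
E(R) = R_f + β_L × MRP = 5.62% + 3.7688 × 7.89% = 35.36%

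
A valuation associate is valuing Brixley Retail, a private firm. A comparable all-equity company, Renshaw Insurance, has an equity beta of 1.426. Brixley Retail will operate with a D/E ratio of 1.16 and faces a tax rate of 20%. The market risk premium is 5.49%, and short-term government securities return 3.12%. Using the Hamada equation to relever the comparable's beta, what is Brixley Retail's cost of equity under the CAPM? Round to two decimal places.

β_L = β_U × [1 + (1 − t)(D/E)] = 1.426 × [1 + (1 − 0.20) × 1.16]
    = 1.426 × [1 + 0.80 × 1.16] = 1.426 × 1.9280 = 2.7493
E(R) = R_f + β_L × MRP = 3.12% + 2.7493 × 5.49% = 18.21%

18.21%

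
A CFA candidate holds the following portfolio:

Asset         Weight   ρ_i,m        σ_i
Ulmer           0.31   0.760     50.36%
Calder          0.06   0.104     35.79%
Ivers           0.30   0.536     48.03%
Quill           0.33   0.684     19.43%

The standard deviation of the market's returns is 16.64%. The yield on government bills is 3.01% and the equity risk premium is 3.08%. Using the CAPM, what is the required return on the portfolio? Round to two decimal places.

β_Ulmer = 0.760 × 50.36% / 16.64% = 2.3001
β_Calder = 0.104 × 35.79% / 16.64% = 0.2237
β_Ivers = 0.536 × 48.03% / 16.64% = 1.5471
β_Quill = 0.684 × 19.43% / 16.64% = 0.7987
β_P = Σ w_i β_i = 0.31×2.3001 + 0.06×0.2237 + 0.30×1.5471 + 0.33×0.7987 = 1.4542
E(R_P) = R_f + β_P × MRP = 3.01% + 1.4542 × 3.08% = 7.49%

7.49%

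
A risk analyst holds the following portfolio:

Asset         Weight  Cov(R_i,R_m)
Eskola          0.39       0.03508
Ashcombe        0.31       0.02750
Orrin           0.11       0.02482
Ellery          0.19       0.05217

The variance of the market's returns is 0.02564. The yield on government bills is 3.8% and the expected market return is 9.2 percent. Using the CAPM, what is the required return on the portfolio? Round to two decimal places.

11.14%

β_Eskola = 0.03508 / 0.02564 = 1.3682
β_Ashcombe = 0.02750 / 0.02564 = 1.0725
β_Orrin = 0.02482 / 0.02564 = 0.9680
β_Ellery = 0.05217 / 0.02564 = 2.0347
β_P = Σ w_i β_i = 0.39×1.3682 + 0.31×1.0725 + 0.11×0.9680 + 0.19×2.0347 = 1.3591
MRP = 9.2% − 3.8% = 5.40%
E(R_P) = R_f + β_P × MRP = 3.8% + 1.3591 × 5.4% = 11.14%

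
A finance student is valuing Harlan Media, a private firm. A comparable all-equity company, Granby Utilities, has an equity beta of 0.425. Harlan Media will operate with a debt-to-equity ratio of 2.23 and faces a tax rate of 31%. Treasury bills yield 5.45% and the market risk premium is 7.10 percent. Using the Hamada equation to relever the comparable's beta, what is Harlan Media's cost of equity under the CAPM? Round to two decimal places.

β_L = β_U × [1 + (1 − t)(D/E)] = 0.425 × [1 + (1 − 0.31) × 2.23]
    = 0.425 × [1 + 0.69 × 2.23] = 0.425 × 2.5387 = 1.0789
E(R) = R_f + β_L × MRP = 5.45% + 1.0789 × 7.10% = 13.11%

13.11%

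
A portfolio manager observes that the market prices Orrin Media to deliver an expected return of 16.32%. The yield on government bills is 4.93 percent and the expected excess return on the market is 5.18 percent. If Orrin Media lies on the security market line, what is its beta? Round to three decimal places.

2.199

β = (E(R) − R_f) / MRP = (16.32% − 4.93%) / 5.18% = 11.39% / 5.18% = 2.199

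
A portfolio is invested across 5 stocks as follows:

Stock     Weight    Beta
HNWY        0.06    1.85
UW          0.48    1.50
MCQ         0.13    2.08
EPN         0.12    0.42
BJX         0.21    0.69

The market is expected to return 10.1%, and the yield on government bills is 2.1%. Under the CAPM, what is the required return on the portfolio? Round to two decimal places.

12.47%

β_P = Σ w_i β_i = 0.06×1.85 + 0.48×1.50 + 0.13×2.08 + 0.12×0.42 + 0.21×0.69 = 1.2967
MRP = 10.1% − 2.1% = 8.00%
E(R_P) = R_f + β_P × MRP = 2.1% + 1.2967 × 8.0% = 12.47%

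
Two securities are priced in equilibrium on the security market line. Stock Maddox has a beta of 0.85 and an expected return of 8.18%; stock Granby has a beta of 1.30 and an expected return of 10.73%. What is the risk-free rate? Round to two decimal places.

3.36%

Both satisfy E(R) = R_f + β·MRP, so the slope of the SML is
MRP = (10.73% − 8.18%) / (1.30 − 0.85) = 2.55% / 0.45 = 5.6667%
R_f = E(R_Maddox) − β_Maddox·MRP = 8.18% − 0.85 × 5.6667% = 3.3633%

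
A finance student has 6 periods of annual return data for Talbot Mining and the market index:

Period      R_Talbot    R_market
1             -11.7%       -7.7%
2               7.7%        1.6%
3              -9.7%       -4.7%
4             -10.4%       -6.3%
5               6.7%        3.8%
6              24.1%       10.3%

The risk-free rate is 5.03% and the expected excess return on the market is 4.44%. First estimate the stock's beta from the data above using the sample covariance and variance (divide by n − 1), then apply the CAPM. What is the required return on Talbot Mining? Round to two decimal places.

14.01%

Mean R_i = (-11.7 + 7.7 − 9.7 − 10.4 + 6.7 + 24.1) / 6 = 1.1167%
Mean R_m = (-7.7 + 1.6 − 4.7 − 6.3 + 3.8 + 10.3) / 6 = -0.5000%
Σ(R_i − R̄_i)(R_m − R̄_m) = 490.5600  ⇒  Cov = 490.5600 / 5 = 98.1120
Σ(R_m − R̄_m)² = 242.6600  ⇒  Var(R_m) = 242.6600 / 5 = 48.5320
β = Cov / Var(R_m) = 98.1120 / 48.5320 = 2.0216
E(R) = R_f + β × MRP = 5.03% + 2.0216 × 4.44% = 14.01%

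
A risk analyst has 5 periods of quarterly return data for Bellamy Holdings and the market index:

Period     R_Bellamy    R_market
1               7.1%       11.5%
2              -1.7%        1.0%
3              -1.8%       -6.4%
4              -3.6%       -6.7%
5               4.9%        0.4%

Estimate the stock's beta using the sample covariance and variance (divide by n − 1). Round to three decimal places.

Mean R_i = (7.1 − 1.7 − 1.8 − 3.6 + 4.9) / 5 = 0.9800%
Mean R_m = (11.5 + 1.0 − 6.4 − 6.7 + 0.4) / 5 = -0.0400%
Σ(R_i − R̄_i)(R_m − R̄_m) = 117.7460  ⇒  Cov = 117.7460 / 4 = 29.4365
Σ(R_m − R̄_m)² = 219.2520  ⇒  Var(R_m) = 219.2520 / 4 = 54.8130
β = Cov / Var(R_m) = 29.4365 / 54.8130 = 0.5370

0.537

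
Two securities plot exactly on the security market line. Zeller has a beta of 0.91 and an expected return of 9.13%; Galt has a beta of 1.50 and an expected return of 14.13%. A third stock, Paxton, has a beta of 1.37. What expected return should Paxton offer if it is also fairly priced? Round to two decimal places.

13.03%

MRP (SML slope) = (14.13% − 9.13%) / (1.50 − 0.91) = 5.00% / 0.59 = 8.4746%
R_f (intercept) = 9.13% − 0.91 × 8.4746% = 1.4181%
E(R_Paxton) = R_f + β × MRP = 1.4181% + 1.37 × 8.4746% = 13.03%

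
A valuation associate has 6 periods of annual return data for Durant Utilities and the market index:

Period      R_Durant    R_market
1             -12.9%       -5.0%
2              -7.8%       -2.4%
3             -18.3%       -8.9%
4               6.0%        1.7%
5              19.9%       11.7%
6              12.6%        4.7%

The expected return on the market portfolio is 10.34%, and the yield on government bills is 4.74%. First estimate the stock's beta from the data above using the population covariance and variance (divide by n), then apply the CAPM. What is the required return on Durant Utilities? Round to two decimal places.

16.06%

Mean R_i = (-12.9 − 7.8 − 18.3 + 6.0 + 19.9 + 12.6) / 6 = -0.0833%
Mean R_m = (-5.0 − 2.4 − 8.9 + 1.7 + 11.7 + 4.7) / 6 = 0.3000%
Σ(R_i − R̄_i)(R_m − R̄_m) = 548.4900  ⇒  Cov = 548.4900 / 6 = 91.4150
Σ(R_m − R̄_m)² = 271.3000  ⇒  Var(R_m) = 271.3000 / 6 = 45.2167
β = Cov / Var(R_m) = 91.4150 / 45.2167 = 2.0217
MRP = 10.34% − 4.74% = 5.60%
E(R) = R_f + β × MRP = 4.74% + 2.0217 × 5.60% = 16.06%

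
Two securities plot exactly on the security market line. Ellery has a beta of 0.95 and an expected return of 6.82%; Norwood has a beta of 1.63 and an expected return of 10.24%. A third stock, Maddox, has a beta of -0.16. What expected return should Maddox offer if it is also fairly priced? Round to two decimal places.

MRP (SML slope) = (10.24% − 6.82%) / (1.63 − 0.95) = 3.42% / 0.68 = 5.0294%
R_f (intercept) = 6.82% − 0.95 × 5.0294% = 2.0421%
E(R_Maddox) = R_f + β × MRP = 2.0421% + -0.16 × 5.0294% = 1.24%

1.24%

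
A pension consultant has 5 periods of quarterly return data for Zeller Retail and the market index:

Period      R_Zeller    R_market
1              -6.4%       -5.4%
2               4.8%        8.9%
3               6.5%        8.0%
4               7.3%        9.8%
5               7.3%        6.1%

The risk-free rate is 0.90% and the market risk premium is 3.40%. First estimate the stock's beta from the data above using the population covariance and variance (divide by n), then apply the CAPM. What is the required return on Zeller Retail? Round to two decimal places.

Mean R_i = (-6.4 + 4.8 + 6.5 + 7.3 + 7.3) / 5 = 3.9000%
Mean R_m = (-5.4 + 8.9 + 8.0 + 9.8 + 6.1) / 5 = 5.4800%
Σ(R_i − R̄_i)(R_m − R̄_m) = 138.4900  ⇒  Cov = 138.4900 / 5 = 27.6980
Σ(R_m − R̄_m)² = 155.4680  ⇒  Var(R_m) = 155.4680 / 5 = 31.0936
β = Cov / Var(R_m) = 27.6980 / 31.0936 = 0.8908
E(R) = R_f + β × MRP = 0.90% + 0.8908 × 3.40% = 3.93%

3.93%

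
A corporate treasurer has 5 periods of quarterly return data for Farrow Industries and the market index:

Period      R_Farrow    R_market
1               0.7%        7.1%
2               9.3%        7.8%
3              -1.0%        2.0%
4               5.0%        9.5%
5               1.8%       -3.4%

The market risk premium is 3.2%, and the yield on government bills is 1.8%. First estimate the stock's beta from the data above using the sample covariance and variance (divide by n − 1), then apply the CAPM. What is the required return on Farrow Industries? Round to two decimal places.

Mean R_i = (0.7 + 9.3 − 1.0 + 5.0 + 1.8) / 5 = 3.1600%
Mean R_m = (7.1 + 7.8 + 2.0 + 9.5 − 3.4) / 5 = 4.6000%
Σ(R_i − R̄_i)(R_m − R̄_m) = 44.2100  ⇒  Cov = 44.2100 / 4 = 11.0525
Σ(R_m − R̄_m)² = 111.2600  ⇒  Var(R_m) = 111.2600 / 4 = 27.8150
β = Cov / Var(R_m) = 11.0525 / 27.8150 = 0.3974
E(R) = R_f + β × MRP = 1.8% + 0.3974 × 3.2% = 3.07%

3.07%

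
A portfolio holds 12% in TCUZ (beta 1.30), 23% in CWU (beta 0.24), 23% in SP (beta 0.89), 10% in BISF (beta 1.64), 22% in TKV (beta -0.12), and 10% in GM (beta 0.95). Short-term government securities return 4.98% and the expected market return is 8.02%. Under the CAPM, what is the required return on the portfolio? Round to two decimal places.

6.95%

β_P = Σ w_i β_i = 0.12×1.30 + 0.23×0.24 + 0.23×0.89 + 0.10×1.64 + 0.22×-0.12 + 0.10×0.95 = 0.6485
MRP = 8.02% − 4.98% = 3.04%
E(R_P) = R_f + β_P × MRP = 4.98% + 0.6485 × 3.04% = 6.95%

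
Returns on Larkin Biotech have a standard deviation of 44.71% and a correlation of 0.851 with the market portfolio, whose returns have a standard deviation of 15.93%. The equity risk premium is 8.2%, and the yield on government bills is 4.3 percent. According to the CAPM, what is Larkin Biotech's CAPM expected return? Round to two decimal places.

23.89%

β = ρ × σ_i / σ_m = 0.851 × 44.71% / 15.93% = 2.3885
E(R) = 4.3% + 2.3885 × 8.2% = 23.89%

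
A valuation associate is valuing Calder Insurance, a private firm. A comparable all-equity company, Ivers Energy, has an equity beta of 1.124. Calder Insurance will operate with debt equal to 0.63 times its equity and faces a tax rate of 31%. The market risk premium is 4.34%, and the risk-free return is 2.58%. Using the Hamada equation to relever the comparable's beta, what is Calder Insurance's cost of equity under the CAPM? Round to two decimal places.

β_L = β_U × [1 + (1 − t)(D/E)] = 1.124 × [1 + (1 − 0.31) × 0.63]
    = 1.124 × [1 + 0.69 × 0.63] = 1.124 × 1.4347 = 1.6126
E(R) = R_f + β_L × MRP = 2.58% + 1.6126 × 4.34% = 9.58%

9.58%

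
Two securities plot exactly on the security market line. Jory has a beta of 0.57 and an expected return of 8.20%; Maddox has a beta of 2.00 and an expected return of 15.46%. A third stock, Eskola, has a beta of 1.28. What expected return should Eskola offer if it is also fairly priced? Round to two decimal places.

11.80%

MRP (SML slope) = (15.46% − 8.20%) / (2.00 − 0.57) = 7.26% / 1.43 = 5.0769%
R_f (intercept) = 8.20% − 0.57 × 5.0769% = 5.3062%
E(R_Eskola) = R_f + β × MRP = 5.3062% + 1.28 × 5.0769% = 11.80%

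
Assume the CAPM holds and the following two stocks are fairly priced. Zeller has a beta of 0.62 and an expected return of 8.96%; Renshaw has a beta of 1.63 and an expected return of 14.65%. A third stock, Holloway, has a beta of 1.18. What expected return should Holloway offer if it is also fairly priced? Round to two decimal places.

MRP (SML slope) = (14.65% − 8.96%) / (1.63 − 0.62) = 5.69% / 1.01 = 5.6337%
R_f (intercept) = 8.96% − 0.62 × 5.6337% = 5.4671%
E(R_Holloway) = R_f + β × MRP = 5.4671% + 1.18 × 5.6337% = 12.11%

12.11%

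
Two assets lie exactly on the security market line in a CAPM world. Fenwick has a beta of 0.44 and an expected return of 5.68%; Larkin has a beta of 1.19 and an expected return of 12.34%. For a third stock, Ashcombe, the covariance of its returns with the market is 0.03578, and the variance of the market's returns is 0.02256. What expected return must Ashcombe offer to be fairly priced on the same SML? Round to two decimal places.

15.86%

MRP = (12.34% − 5.68%) / (1.19 − 0.44) = 8.8800%
R_f = 5.68% − 0.44 × 8.8800% = 1.7728%
β_Ashcombe = Cov / Var(R_m) = 0.03578 / 0.02256 = 1.5860
E(R_Ashcombe) = R_f + β × MRP = 1.7728% + 1.5860 × 8.8800% = 15.86%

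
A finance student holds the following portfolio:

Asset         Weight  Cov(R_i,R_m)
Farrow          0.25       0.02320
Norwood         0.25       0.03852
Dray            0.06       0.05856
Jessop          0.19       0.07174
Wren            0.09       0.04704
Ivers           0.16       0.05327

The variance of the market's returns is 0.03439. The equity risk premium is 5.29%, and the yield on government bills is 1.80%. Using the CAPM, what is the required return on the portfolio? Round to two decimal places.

β_Farrow = 0.02320 / 0.03439 = 0.6746
β_Norwood = 0.03852 / 0.03439 = 1.1201
β_Dray = 0.05856 / 0.03439 = 1.7028
β_Jessop = 0.07174 / 0.03439 = 2.0861
β_Wren = 0.04704 / 0.03439 = 1.3678
β_Ivers = 0.05327 / 0.03439 = 1.5490
β_P = Σ w_i β_i = 0.25×0.6746 + 0.25×1.1201 + 0.06×1.7028 + 0.19×2.0861 + 0.09×1.3678 + 0.16×1.5490 = 1.3181
E(R_P) = R_f + β_P × MRP = 1.80% + 1.3181 × 5.29% = 8.77%

8.77%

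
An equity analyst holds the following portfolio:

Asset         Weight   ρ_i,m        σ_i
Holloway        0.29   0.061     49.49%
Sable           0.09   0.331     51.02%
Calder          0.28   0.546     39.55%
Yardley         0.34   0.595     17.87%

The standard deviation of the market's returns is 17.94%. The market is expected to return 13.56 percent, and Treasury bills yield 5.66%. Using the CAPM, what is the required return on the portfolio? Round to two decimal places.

β_Holloway = 0.061 × 49.49% / 17.94% = 0.1683
β_Sable = 0.331 × 51.02% / 17.94% = 0.9413
β_Calder = 0.546 × 39.55% / 17.94% = 1.2037
β_Yardley = 0.595 × 17.87% / 17.94% = 0.5927
β_P = Σ w_i β_i = 0.29×0.1683 + 0.09×0.9413 + 0.28×1.2037 + 0.34×0.5927 = 0.6721
MRP = 13.56% − 5.66% = 7.90%
E(R_P) = R_f + β_P × MRP = 5.66% + 0.6721 × 7.90% = 10.97%

10.97%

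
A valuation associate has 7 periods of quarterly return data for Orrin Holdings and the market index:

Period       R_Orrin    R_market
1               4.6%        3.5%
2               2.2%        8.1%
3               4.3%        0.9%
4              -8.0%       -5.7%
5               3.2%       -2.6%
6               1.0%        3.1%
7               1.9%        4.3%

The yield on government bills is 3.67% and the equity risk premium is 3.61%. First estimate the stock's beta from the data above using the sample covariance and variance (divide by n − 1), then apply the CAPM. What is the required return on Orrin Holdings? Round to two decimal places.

5.69%

Mean R_i = (4.6 + 2.2 + 4.3 − 8.0 + 3.2 + 1.0 + 1.9) / 7 = 1.3143%
Mean R_m = (3.5 + 8.1 + 0.9 − 5.7 − 2.6 + 3.1 + 4.3) / 7 = 1.6571%
Σ(R_i − R̄_i)(R_m − R̄_m) = 71.0943  ⇒  Cov = 71.0943 / 6 = 11.8491
Σ(R_m − R̄_m)² = 126.7971  ⇒  Var(R_m) = 126.7971 / 6 = 21.1329
β = Cov / Var(R_m) = 11.8491 / 21.1329 = 0.5607
E(R) = R_f + β × MRP = 3.67% + 0.5607 × 3.61% = 5.69%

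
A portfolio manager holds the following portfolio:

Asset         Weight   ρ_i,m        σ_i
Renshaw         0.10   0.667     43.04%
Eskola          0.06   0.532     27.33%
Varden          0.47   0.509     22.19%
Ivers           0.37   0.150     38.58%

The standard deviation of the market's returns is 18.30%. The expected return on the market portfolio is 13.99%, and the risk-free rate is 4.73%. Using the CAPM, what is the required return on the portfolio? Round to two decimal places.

10.39%

β_Renshaw = 0.667 × 43.04% / 18.30% = 1.5687
β_Eskola = 0.532 × 27.33% / 18.30% = 0.7945
β_Varden = 0.509 × 22.19% / 18.30% = 0.6172
β_Ivers = 0.150 × 38.58% / 18.30% = 0.3162
β_P = Σ w_i β_i = 0.10×1.5687 + 0.06×0.7945 + 0.47×0.6172 + 0.37×0.3162 = 0.6116
MRP = 13.99% − 4.73% = 9.26%
E(R_P) = R_f + β_P × MRP = 4.73% + 0.6116 × 9.26% = 10.39%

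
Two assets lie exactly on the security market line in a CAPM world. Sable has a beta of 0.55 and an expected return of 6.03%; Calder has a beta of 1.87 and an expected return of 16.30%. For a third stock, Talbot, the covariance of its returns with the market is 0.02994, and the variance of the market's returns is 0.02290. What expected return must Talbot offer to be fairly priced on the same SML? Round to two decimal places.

11.92%

MRP = (16.30% − 6.03%) / (1.87 − 0.55) = 7.7803%
R_f = 6.03% − 0.55 × 7.7803% = 1.7508%
β_Talbot = Cov / Var(R_m) = 0.02994 / 0.02290 = 1.3074
E(R_Talbot) = R_f + β × MRP = 1.7508% + 1.3074 × 7.7803% = 11.92%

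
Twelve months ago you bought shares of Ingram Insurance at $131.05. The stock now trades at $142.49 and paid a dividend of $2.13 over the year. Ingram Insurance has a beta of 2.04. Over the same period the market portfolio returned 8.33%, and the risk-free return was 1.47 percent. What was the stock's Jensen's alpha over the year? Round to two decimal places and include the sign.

-5.11%

Realised HPR = (P1 + D1 − P0) / P0 = (142.49 + 2.13 − 131.05) / 131.05 = 13.57 / 131.05 = 10.3548%
MRP = 8.33% − 1.47% = 6.86%
CAPM required = R_f + β·MRP = 1.47% + 2.04 × 6.86% = 15.4644%
α = realised − required = 10.3548% − 15.4644% = -5.11%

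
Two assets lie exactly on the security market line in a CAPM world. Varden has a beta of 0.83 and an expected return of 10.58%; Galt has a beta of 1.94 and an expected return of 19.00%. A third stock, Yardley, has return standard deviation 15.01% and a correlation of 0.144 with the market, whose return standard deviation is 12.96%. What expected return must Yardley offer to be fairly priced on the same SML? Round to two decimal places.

MRP = (19.00% − 10.58%) / (1.94 − 0.83) = 7.5856%
R_f = 10.58% − 0.83 × 7.5856% = 4.2840%
β_Yardley = ρ·σ_i/σ_m = 0.144 × 15.01 / 12.96 = 0.1668
E(R_Yardley) = R_f + β × MRP = 4.2840% + 0.1668 × 7.5856% = 5.55%

5.55%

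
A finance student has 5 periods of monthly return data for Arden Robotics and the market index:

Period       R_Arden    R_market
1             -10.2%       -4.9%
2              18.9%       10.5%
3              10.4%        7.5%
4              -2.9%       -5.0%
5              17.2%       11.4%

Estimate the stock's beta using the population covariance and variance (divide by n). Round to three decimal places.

Mean R_i = (-10.2 + 18.9 + 10.4 − 2.9 + 17.2) / 5 = 6.6800%
Mean R_m = (-4.9 + 10.5 + 7.5 − 5.0 + 11.4) / 5 = 3.9000%
Σ(R_i − R̄_i)(R_m − R̄_m) = 406.7500  ⇒  Cov = 406.7500 / 5 = 81.3500
Σ(R_m − R̄_m)² = 269.4200  ⇒  Var(R_m) = 269.4200 / 5 = 53.8840
β = Cov / Var(R_m) = 81.3500 / 53.8840 = 1.5097

1.510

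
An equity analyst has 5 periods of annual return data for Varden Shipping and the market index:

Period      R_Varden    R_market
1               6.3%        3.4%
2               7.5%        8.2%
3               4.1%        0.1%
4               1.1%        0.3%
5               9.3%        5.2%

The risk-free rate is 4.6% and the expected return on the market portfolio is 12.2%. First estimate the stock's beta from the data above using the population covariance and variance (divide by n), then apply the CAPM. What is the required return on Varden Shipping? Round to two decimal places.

10.23%

Mean R_i = (6.3 + 7.5 + 4.1 + 1.1 + 9.3) / 5 = 5.6600%
Mean R_m = (3.4 + 8.2 + 0.1 + 0.3 + 5.2) / 5 = 3.4400%
Σ(R_i − R̄_i)(R_m − R̄_m) = 34.6680  ⇒  Cov = 34.6680 / 5 = 6.9336
Σ(R_m − R̄_m)² = 46.7720  ⇒  Var(R_m) = 46.7720 / 5 = 9.3544
β = Cov / Var(R_m) = 6.9336 / 9.3544 = 0.7412
MRP = 12.2% − 4.6% = 7.60%
E(R) = R_f + β × MRP = 4.6% + 0.7412 × 7.6% = 10.23%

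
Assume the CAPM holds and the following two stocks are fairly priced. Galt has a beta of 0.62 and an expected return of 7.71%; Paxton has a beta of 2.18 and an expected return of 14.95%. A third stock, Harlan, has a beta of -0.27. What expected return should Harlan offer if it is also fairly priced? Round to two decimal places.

MRP (SML slope) = (14.95% − 7.71%) / (2.18 − 0.62) = 7.24% / 1.56 = 4.6410%
R_f (intercept) = 7.71% − 0.62 × 4.6410% = 4.8326%
E(R_Harlan) = R_f + β × MRP = 4.8326% + -0.27 × 4.6410% = 3.58%

3.58%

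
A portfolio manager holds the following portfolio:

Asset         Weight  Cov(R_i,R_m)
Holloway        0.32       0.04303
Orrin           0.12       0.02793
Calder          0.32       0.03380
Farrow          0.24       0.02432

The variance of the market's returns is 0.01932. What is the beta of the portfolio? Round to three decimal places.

1.748

β_Holloway = 0.04303 / 0.01932 = 2.2272
β_Orrin = 0.02793 / 0.01932 = 1.4457
β_Calder = 0.03380 / 0.01932 = 1.7495
β_Farrow = 0.02432 / 0.01932 = 1.2588
β_P = Σ w_i β_i = 0.32×2.2272 + 0.12×1.4457 + 0.32×1.7495 + 0.24×1.2588 = 1.7481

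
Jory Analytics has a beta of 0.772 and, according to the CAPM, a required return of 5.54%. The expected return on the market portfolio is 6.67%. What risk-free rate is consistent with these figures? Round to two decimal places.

1.71%

E(R) = R_f + β(E(R_m) − R_f) = R_f(1 − β) + β·E(R_m)
5.54% = R_f × (1 − 0.772) + 0.772 × 6.67%
5.54% = R_f × 0.228 + 5.14924%
R_f = (5.54% − 5.14924%) / 0.228 = 1.71%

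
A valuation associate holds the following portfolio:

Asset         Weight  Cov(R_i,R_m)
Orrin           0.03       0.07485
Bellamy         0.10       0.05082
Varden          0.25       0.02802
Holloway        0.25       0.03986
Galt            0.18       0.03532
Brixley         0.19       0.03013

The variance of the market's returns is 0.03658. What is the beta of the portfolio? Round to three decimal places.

β_Orrin = 0.07485 / 0.03658 = 2.0462
β_Bellamy = 0.05082 / 0.03658 = 1.3893
β_Varden = 0.02802 / 0.03658 = 0.7660
β_Holloway = 0.03986 / 0.03658 = 1.0897
β_Galt = 0.03532 / 0.03658 = 0.9656
β_Brixley = 0.03013 / 0.03658 = 0.8237
β_P = Σ w_i β_i = 0.03×2.0462 + 0.10×1.3893 + 0.25×0.7660 + 0.25×1.0897 + 0.18×0.9656 + 0.19×0.8237 = 0.9946

0.995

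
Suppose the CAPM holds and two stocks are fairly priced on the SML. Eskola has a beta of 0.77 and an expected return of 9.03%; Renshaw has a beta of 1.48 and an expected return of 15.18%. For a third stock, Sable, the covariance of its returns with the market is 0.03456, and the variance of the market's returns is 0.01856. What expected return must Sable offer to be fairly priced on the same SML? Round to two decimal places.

MRP = (15.18% − 9.03%) / (1.48 − 0.77) = 8.6620%
R_f = 9.03% − 0.77 × 8.6620% = 2.3603%
β_Sable = Cov / Var(R_m) = 0.03456 / 0.01856 = 1.8621
E(R_Sable) = R_f + β × MRP = 2.3603% + 1.8621 × 8.6620% = 18.49%

18.49%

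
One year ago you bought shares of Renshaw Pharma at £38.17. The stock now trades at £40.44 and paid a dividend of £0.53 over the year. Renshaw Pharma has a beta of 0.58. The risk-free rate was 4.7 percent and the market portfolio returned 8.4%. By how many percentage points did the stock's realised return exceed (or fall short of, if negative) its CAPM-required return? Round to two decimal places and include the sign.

Realised HPR = (P1 + D1 − P0) / P0 = (40.44 + 0.53 − 38.17) / 38.17 = 2.80 / 38.17 = 7.3356%
MRP = 8.4% − 4.7% = 3.70%
CAPM required = R_f + β·MRP = 4.7% + 0.58 × 3.7% = 6.8460%
α = realised − required = 7.3356% − 6.8460% = +0.49%

+0.49%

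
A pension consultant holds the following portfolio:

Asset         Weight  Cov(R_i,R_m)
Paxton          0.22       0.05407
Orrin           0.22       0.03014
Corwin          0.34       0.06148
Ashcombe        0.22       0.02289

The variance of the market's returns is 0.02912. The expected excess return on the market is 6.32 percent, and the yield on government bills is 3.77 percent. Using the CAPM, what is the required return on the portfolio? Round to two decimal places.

13.42%

β_Paxton = 0.05407 / 0.02912 = 1.8568
β_Orrin = 0.03014 / 0.02912 = 1.0350
β_Corwin = 0.06148 / 0.02912 = 2.1113
β_Ashcombe = 0.02289 / 0.02912 = 0.7861
β_P = Σ w_i β_i = 0.22×1.8568 + 0.22×1.0350 + 0.34×2.1113 + 0.22×0.7861 = 1.5270
E(R_P) = R_f + β_P × MRP = 3.77% + 1.5270 × 6.32% = 13.42%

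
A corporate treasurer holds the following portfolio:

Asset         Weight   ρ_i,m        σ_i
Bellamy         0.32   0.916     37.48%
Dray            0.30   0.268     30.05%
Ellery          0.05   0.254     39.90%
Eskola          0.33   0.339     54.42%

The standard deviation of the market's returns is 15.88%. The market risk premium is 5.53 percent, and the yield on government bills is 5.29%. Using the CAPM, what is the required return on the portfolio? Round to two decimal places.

12.25%

β_Bellamy = 0.916 × 37.48% / 15.88% = 2.1619
β_Dray = 0.268 × 30.05% / 15.88% = 0.5071
β_Ellery = 0.254 × 39.90% / 15.88% = 0.6382
β_Eskola = 0.339 × 54.42% / 15.88% = 1.1617
β_P = Σ w_i β_i = 0.32×2.1619 + 0.30×0.5071 + 0.05×0.6382 + 0.33×1.1617 = 1.2592
E(R_P) = R_f + β_P × MRP = 5.29% + 1.2592 × 5.53% = 12.25%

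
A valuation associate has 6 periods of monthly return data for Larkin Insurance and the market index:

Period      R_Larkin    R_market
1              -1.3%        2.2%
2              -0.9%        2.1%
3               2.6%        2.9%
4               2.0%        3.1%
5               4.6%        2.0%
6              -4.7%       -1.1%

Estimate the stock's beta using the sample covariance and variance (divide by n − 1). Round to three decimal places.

1.647

Mean R_i = (-1.3 − 0.9 + 2.6 + 2.0 + 4.6 − 4.7) / 6 = 0.3833%
Mean R_m = (2.2 + 2.1 + 2.9 + 3.1 + 2.0 − 1.1) / 6 = 1.8667%
Σ(R_i − R̄_i)(R_m − R̄_m) = 19.0667  ⇒  Cov = 19.0667 / 5 = 3.8133
Σ(R_m − R̄_m)² = 11.5733  ⇒  Var(R_m) = 11.5733 / 5 = 2.3147
β = Cov / Var(R_m) = 3.8133 / 2.3147 = 1.6474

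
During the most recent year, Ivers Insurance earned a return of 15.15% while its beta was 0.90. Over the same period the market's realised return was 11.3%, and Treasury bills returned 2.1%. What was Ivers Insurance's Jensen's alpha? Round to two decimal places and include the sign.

+4.77%

Market excess return = 11.3% − 2.1% = 9.20%
CAPM benchmark = R_f + β(R_m − R_f) = 2.1% + 0.90 × 9.2% = 10.3800%
α = actual − benchmark = 15.15% − 10.3800% = +4.77%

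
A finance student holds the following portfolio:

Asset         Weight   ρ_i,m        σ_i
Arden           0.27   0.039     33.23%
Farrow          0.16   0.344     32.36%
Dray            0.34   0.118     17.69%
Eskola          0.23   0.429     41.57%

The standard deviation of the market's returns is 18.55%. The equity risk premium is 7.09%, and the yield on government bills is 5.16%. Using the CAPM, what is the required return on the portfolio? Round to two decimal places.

β_Arden = 0.039 × 33.23% / 18.55% = 0.0699
β_Farrow = 0.344 × 32.36% / 18.55% = 0.6001
β_Dray = 0.118 × 17.69% / 18.55% = 0.1125
β_Eskola = 0.429 × 41.57% / 18.55% = 0.9614
β_P = Σ w_i β_i = 0.27×0.0699 + 0.16×0.6001 + 0.34×0.1125 + 0.23×0.9614 = 0.3743
E(R_P) = R_f + β_P × MRP = 5.16% + 0.3743 × 7.09% = 7.81%

7.81%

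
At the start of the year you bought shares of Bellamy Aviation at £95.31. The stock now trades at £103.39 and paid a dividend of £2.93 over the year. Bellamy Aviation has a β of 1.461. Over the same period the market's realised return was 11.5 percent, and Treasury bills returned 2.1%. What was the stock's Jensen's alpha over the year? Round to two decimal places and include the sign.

-4.28%

Realised HPR = (P1 + D1 − P0) / P0 = (103.39 + 2.93 − 95.31) / 95.31 = 11.01 / 95.31 = 11.5518%
MRP = 11.5% − 2.1% = 9.40%
CAPM required = R_f + β·MRP = 2.1% + 1.461 × 9.4% = 15.8334%
α = realised − required = 11.5518% − 15.8334% = -4.28%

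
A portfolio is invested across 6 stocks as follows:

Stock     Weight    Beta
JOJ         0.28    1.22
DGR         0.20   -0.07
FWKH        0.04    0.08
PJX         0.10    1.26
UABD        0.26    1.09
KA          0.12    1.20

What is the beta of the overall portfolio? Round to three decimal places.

0.884

β_P = Σ w_i β_i = 0.28×1.22 + 0.20×-0.07 + 0.04×0.08 + 0.10×1.26 + 0.26×1.09 + 0.12×1.20 = 0.8842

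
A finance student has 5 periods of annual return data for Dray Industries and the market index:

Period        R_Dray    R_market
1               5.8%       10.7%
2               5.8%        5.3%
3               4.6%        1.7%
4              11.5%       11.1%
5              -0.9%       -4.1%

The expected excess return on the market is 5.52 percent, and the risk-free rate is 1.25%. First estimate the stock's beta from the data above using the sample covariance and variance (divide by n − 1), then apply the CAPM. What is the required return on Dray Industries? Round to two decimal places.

Mean R_i = (5.8 + 5.8 + 4.6 + 11.5 − 0.9) / 5 = 5.3600%
Mean R_m = (10.7 + 5.3 + 1.7 + 11.1 − 4.1) / 5 = 4.9400%
Σ(R_i − R̄_i)(R_m − R̄_m) = 99.5680  ⇒  Cov = 99.5680 / 4 = 24.8920
Σ(R_m − R̄_m)² = 163.4720  ⇒  Var(R_m) = 163.4720 / 4 = 40.8680
β = Cov / Var(R_m) = 24.8920 / 40.8680 = 0.6091
E(R) = R_f + β × MRP = 1.25% + 0.6091 × 5.52% = 4.61%

4.61%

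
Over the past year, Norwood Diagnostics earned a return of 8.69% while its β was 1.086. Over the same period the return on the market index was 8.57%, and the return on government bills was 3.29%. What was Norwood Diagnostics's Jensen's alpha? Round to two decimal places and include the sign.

Market excess return = 8.57% − 3.29% = 5.28%
CAPM benchmark = R_f + β(R_m − R_f) = 3.29% + 1.086 × 5.28% = 9.02408%
α = actual − benchmark = 8.69% − 9.02408% = -0.33%

-0.33%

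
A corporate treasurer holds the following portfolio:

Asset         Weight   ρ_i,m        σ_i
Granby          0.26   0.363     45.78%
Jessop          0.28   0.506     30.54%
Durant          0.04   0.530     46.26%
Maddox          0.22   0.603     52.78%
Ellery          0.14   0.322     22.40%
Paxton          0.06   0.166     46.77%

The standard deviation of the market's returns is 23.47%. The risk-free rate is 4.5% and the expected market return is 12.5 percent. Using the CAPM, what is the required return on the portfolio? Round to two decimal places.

10.67%

β_Granby = 0.363 × 45.78% / 23.47% = 0.7081
β_Jessop = 0.506 × 30.54% / 23.47% = 0.6584
β_Durant = 0.530 × 46.26% / 23.47% = 1.0446
β_Maddox = 0.603 × 52.78% / 23.47% = 1.3560
β_Ellery = 0.322 × 22.40% / 23.47% = 0.3073
β_Paxton = 0.166 × 46.77% / 23.47% = 0.3308
β_P = Σ w_i β_i = 0.26×0.7081 + 0.28×0.6584 + 0.04×1.0446 + 0.22×1.3560 + 0.14×0.3073 + 0.06×0.3308 = 0.7714
MRP = 12.5% − 4.5% = 8.00%
E(R_P) = R_f + β_P × MRP = 4.5% + 0.7714 × 8.0% = 10.67%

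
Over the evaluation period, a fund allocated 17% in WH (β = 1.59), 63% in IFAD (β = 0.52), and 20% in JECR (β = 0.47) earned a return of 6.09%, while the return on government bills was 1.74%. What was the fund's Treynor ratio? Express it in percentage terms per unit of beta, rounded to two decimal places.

6.29%

β_P = 0.17×1.59 + 0.63×0.52 + 0.20×0.47 = 0.6919
Treynor = (R_P − R_f) / β_P = (6.09% − 1.74%) / 0.6919 = 4.35% / 0.6919 = 6.29%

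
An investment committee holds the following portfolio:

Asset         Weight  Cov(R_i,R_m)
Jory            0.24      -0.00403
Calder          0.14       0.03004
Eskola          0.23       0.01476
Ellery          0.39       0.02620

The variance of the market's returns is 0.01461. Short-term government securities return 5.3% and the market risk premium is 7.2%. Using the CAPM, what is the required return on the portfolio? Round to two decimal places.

β_Jory = -0.00403 / 0.01461 = -0.2758
β_Calder = 0.03004 / 0.01461 = 2.0561
β_Eskola = 0.01476 / 0.01461 = 1.0103
β_Ellery = 0.02620 / 0.01461 = 1.7933
β_P = Σ w_i β_i = 0.24×-0.2758 + 0.14×2.0561 + 0.23×1.0103 + 0.39×1.7933 = 1.1534
E(R_P) = R_f + β_P × MRP = 5.3% + 1.1534 × 7.2% = 13.60%

13.60%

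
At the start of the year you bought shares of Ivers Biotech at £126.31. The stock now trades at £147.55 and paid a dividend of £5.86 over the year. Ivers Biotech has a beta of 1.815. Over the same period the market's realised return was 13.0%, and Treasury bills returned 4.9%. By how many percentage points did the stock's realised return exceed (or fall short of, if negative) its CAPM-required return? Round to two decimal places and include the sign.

+1.85%

Realised HPR = (P1 + D1 − P0) / P0 = (147.55 + 5.86 − 126.31) / 126.31 = 27.10 / 126.31 = 21.4552%
MRP = 13.0% − 4.9% = 8.10%
CAPM required = R_f + β·MRP = 4.9% + 1.815 × 8.1% = 19.6015%
α = realised − required = 21.4552% − 19.6015% = +1.85%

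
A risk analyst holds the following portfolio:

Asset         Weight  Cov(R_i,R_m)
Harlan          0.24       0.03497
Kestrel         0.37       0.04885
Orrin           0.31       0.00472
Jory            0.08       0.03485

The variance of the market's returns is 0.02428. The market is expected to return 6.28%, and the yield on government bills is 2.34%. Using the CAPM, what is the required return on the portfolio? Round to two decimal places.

β_Harlan = 0.03497 / 0.02428 = 1.4403
β_Kestrel = 0.04885 / 0.02428 = 2.0119
β_Orrin = 0.00472 / 0.02428 = 0.1944
β_Jory = 0.03485 / 0.02428 = 1.4353
β_P = Σ w_i β_i = 0.24×1.4403 + 0.37×2.0119 + 0.31×0.1944 + 0.08×1.4353 = 1.2652
MRP = 6.28% − 2.34% = 3.94%
E(R_P) = R_f + β_P × MRP = 2.34% + 1.2652 × 3.94% = 7.32%

7.32%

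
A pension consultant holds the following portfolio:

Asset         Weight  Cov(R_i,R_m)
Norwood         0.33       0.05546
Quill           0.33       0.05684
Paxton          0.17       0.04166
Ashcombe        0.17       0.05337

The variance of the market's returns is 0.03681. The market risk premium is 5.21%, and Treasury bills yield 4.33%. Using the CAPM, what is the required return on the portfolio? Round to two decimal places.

11.86%

β_Norwood = 0.05546 / 0.03681 = 1.5067
β_Quill = 0.05684 / 0.03681 = 1.5441
β_Paxton = 0.04166 / 0.03681 = 1.1318
β_Ashcombe = 0.05337 / 0.03681 = 1.4499
β_P = Σ w_i β_i = 0.33×1.5067 + 0.33×1.5441 + 0.17×1.1318 + 0.17×1.4499 = 1.4457
E(R_P) = R_f + β_P × MRP = 4.33% + 1.4457 × 5.21% = 11.86%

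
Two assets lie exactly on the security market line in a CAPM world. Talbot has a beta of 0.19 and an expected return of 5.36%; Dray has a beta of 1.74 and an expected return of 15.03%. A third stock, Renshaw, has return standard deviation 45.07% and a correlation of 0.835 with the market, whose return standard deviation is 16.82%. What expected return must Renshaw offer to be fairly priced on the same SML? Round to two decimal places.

MRP = (15.03% − 5.36%) / (1.74 − 0.19) = 6.2387%
R_f = 5.36% − 0.19 × 6.2387% = 4.1746%
β_Renshaw = ρ·σ_i/σ_m = 0.835 × 45.07 / 16.82 = 2.2374
E(R_Renshaw) = R_f + β × MRP = 4.1746% + 2.2374 × 6.2387% = 18.13%

18.13%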